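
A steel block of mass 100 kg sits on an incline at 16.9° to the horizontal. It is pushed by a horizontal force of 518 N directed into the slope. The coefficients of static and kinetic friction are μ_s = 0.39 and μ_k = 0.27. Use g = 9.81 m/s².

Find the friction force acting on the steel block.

Normal direction: N = m g cos θ + P sin θ = 1089 N.
Along the incline, the net driving force (taking up-slope positive) is P cos θ − m g sin θ = 495.6 − 285.2 = 210.5 N, so equilibrium requires friction f = -210.5 N (down-slope).
Maximum static friction: μ_s N = 0.39 × 1089 = 424.8 N.
|f_req| = 210.5 ≤ 424.8 N → the steel block is in equilibrium; friction equals the required value.

f ≈ 210 N (down the incline)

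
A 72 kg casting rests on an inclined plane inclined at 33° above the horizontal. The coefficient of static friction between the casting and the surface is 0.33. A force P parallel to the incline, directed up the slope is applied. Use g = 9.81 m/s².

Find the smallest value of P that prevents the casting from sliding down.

P_min ≈ 189 N

The casting tends to slide down (tan θ > μ_s), so at the point of impending slip friction acts up-slope at its limit: f = μ_s N.
P is parallel to the surface, so N = m g cos θ = 592 N.
Along the incline: P + μ_s N = m g sin θ, so P = 385 − 0.33×592 = 189 N.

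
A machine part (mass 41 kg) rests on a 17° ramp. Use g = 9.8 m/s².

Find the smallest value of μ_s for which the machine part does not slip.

μ_s,min ≈ 0.306

At the slip threshold m g sin θ = μ_s m g cos θ, so μ_s,min = tan θ.
μ_s,min = tan 17° = 0.306.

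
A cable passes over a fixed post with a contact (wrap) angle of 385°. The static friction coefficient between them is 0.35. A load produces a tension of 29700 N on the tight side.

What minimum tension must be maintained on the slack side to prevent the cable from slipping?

T_min ≈ 2830 N

Capstan equation at impending slip: T_tight/T_slack = e^{μβ}.
β = 385° = 6.72 rad; e^{μβ} = e^{0.35×6.72} = 10.5.
T_slack = T_tight / e^{μβ} = 29700 / 10.5 = 2830 N.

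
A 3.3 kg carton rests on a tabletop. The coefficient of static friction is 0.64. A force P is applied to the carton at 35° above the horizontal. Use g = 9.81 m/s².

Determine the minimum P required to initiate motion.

N = m g − P sin α (the pull lifts the carton).
At impending slip, P cos α = μ_s N = μ_s (m g − P sin α).
Solving: P (cos α + μ_s sin α) = μ_s m g → P = 0.64×32.4/(cos 35° + 0.64 sin 35°) = 20.7/1.186 = 17.5 N.

P ≈ 17.5 N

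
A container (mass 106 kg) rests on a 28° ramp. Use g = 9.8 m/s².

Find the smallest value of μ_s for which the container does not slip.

At the slip threshold m g sin θ = μ_s m g cos θ, so μ_s,min = tan θ.
μ_s,min = tan 28° = 0.532.

μ_s,min ≈ 0.532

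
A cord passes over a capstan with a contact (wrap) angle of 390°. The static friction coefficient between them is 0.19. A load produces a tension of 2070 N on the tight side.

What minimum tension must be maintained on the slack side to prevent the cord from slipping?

T_min ≈ 568 N

Capstan equation at impending slip: T_tight/T_slack = e^{μβ}.
β = 390° = 6.807 rad; e^{μβ} = e^{0.19×6.807} = 3.645.
T_slack = T_tight / e^{μβ} = 2070 / 3.645 = 568 N.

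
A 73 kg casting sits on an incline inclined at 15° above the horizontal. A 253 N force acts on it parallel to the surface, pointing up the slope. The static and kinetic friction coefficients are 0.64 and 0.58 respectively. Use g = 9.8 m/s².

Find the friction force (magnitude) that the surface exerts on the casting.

f ≈ 67.8 N (down the incline)

Perpendicular to the surface, N = m g cos θ = 73·9.8·cos 15° = 691 N.
The friction needed for equilibrium is m g sin θ − P = 185.2 − 253 = -67.84 N, measured positive up-slope.
Maximum static friction available: μ_s N = 0.64 × 691 = 442.3 N.
Since |-67.84| ≤ 442.3 N, the casting remains in static equilibrium and friction takes exactly the required value.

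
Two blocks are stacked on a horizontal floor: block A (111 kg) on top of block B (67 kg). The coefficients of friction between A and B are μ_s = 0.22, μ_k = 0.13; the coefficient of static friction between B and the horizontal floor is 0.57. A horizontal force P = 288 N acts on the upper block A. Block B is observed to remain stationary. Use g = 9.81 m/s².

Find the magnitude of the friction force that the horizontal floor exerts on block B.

Normal force at the A–B interface: N₁ = m_A g = 1089 N.
Maximum static friction on A from B: μ_s N₁ = 0.22×1089 = 239.6 N.
Since P = 288 N > 239.6 N, A slides on B; the A–B friction is kinetic: f₁ = μ_k N₁ = 0.13×1089 = 142 N.
B experiences an equal 142 N forward from A (third law). B is in equilibrium, so the floor supplies f₂ = 142 N of static friction (limit μ_s(m_A+m_B)g = 995.3 N, not exceeded).

f ≈ 142 N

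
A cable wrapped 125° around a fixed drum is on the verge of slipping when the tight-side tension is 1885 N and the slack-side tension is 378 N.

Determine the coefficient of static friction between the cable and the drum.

μ ≈ 0.736

T₂/T₁ = e^{μβ} → μ = ln(T₂/T₁)/β.
β = 125° = 2.182 rad.
μ = ln(1885/378)/2.182 = ln(4.987)/2.182 = 0.736.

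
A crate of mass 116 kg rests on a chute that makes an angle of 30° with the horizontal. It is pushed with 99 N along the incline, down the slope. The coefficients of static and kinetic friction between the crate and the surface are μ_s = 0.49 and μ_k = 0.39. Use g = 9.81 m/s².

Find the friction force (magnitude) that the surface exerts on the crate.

The normal reaction is N = m g cos θ = 985.5 N.
The friction needed for equilibrium is m g sin θ + P = 569 + 99 = 668 N, measured positive up-slope.
Maximum static friction available: μ_s N = 0.49 × 985.5 = 482.9 N.
Since |668| > 482.9 N, static friction cannot hold it; the crate slides down the incline and kinetic friction applies: f = μ_k N = 0.39 × 985.5 = 384 N.

f ≈ 384 N (up the incline)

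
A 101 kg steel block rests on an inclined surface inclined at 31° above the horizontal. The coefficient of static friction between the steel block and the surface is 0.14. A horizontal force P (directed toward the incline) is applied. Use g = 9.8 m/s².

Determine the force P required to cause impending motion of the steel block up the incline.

P ≈ 801 N

At impending motion up the slope, friction acts down-slope at its limit: f = μ_s N.
Perpendicular to the incline: N = m g cos θ + P sin θ.
Along the incline: P cos θ = m g sin θ + μ_s N = m g sin θ + μ_s (m g cos θ + P sin θ).
Solving, P (cos θ − μ_s sin θ) = m g (sin θ + μ_s cos θ), so P = 101×9.8×(sin 31° + 0.14 cos 31°)/(cos 31° − 0.14 sin 31°) = 990×0.635/0.7851 = 801 N.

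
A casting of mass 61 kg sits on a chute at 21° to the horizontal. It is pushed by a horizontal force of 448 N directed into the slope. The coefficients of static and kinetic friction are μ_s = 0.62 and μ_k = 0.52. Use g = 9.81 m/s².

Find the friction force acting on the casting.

The horizontal push has a component P sin θ into the surface, so N = m g cos θ + P sin θ = 558.7 + 160.5 = 719.2 N.
Along the incline, the net driving force (taking up-slope positive) is P cos θ − m g sin θ = 418.2 − 214.5 = 203.8 N, so equilibrium requires friction f = -203.8 N (down-slope).
Maximum static friction: μ_s N = 0.62 × 719.2 = 445.9 N.
Since 203.8 N is within the 445.9 N limit, the casting stays put and friction is exactly 204 N.

f ≈ 204 N (down the incline)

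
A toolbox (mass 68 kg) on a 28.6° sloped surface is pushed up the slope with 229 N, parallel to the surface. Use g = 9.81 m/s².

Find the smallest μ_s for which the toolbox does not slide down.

μ_s,min ≈ 0.154

N = m g cos θ = 585.7 N.
Friction must make up the shortfall along the incline: f = m g sin θ − P = 319.3 − 229 = 90.33 N.
At the threshold f = μ_s N, so μ_s,min = 90.33/585.7 = 0.154.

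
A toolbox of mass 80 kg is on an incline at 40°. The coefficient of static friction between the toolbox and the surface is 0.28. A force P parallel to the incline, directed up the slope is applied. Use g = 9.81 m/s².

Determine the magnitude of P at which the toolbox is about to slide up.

At impending motion up the slope, friction acts down-slope at its limit: f = μ_s N.
P is parallel to the surface, so N = m g cos θ = 601 N.
Along the incline: P = m g sin θ + μ_s N = 504 + 0.28×601 = 673 N.

P ≈ 673 N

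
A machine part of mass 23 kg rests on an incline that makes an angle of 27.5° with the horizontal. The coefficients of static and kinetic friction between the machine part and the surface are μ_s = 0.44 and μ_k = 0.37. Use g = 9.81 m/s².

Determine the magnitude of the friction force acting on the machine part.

Perpendicular to the surface, N = m g cos θ = 23·9.81·cos 27.5° = 200.1 N.
For equilibrium along the incline, friction must balance the weight component: f = m g sin θ = 104.2 N up the slope.
Maximum static friction available: μ_s N = 0.44 × 200.1 = 88.06 N.
|104.2| exceeds 88.06 N, so the machine part slips down-slope; friction is kinetic, f = μ_k N = 0.37×200.1 = 74.1 N.

f ≈ 74.1 N (up the incline)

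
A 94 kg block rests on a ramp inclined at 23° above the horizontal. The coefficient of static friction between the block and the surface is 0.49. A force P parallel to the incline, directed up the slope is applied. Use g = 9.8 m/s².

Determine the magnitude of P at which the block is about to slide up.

At impending motion up the slope, friction acts down-slope at its limit: f = μ_s N.
P is parallel to the surface, so N = m g cos θ = 848 N.
Along the incline: P = m g sin θ + μ_s N = 360 + 0.49×848 = 775 N.

P ≈ 775 N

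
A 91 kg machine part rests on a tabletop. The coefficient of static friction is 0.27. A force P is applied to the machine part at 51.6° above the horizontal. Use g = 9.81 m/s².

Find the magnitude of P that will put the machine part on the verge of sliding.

N = m g − P sin α (the pull lifts the machine part).
At impending slip, P cos α = μ_s N = μ_s (m g − P sin α).
Solving: P (cos α + μ_s sin α) = μ_s m g → P = 0.27×893/(cos 51.6° + 0.27 sin 51.6°) = 241/0.8327 = 289 N.

P ≈ 289 N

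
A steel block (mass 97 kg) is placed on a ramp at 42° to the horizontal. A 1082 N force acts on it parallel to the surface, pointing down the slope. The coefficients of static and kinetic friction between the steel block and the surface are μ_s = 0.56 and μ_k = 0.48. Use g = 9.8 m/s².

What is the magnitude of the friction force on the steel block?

Perpendicular to the surface, N = m g cos θ = 97·9.8·cos 42° = 706.4 N.
Parallel to the incline, ΣF = 0 gives f = m g sin θ + P = 636.1 + 1082 = 1718 N (up-slope positive).
Static friction can supply at most μ_s N = 395.6 N.
Since |1718| > 395.6 N, static friction cannot hold it; the steel block slides down the incline and kinetic friction applies: f = μ_k N = 0.48 × 706.4 = 339 N.

f ≈ 339 N (up the incline)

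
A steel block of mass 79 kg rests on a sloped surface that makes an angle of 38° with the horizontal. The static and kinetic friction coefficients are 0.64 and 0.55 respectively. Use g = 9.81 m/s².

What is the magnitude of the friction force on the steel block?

f ≈ 336 N (up the incline)

Normal force: N = m g cos θ = 79 × 9.81 × cos 38° = 610.7 N.
Along the slope the weight component is m g sin θ = 477.1 N; friction must supply exactly this, acting up-slope.
Static friction can supply at most μ_s N = 390.8 N.
Since |477.1| > 390.8 N, static friction cannot hold it; the steel block slides down the incline and kinetic friction applies: f = μ_k N = 0.55 × 610.7 = 336 N.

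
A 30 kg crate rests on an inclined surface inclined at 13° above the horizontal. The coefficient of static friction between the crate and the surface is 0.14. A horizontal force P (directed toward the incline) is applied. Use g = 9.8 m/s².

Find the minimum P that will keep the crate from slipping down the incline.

The crate tends to slide down (tan θ > μ_s), so at the point of impending slip friction acts up-slope at its limit: f = μ_s N.
Perpendicular to the incline: N = m g cos θ + P sin θ.
Along the incline: P cos θ + μ_s N = m g sin θ, i.e. P cos θ + μ_s (m g cos θ + P sin θ) = m g sin θ.
Solving, P (cos θ + μ_s sin θ) = m g (sin θ − μ_s cos θ), so P = 294×0.08854/1.006 = 25.9 N.

P_min ≈ 25.9 N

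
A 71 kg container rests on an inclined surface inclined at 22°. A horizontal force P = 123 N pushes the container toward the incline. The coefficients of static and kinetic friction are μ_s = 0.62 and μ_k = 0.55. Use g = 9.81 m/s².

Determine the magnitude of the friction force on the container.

Normal direction: N = m g cos θ + P sin θ = 691.9 N.
Along the incline, the net driving force (taking up-slope positive) is P cos θ − m g sin θ = 114 − 260.9 = -146.9 N, so equilibrium requires friction f = 146.9 N (up-slope).
Maximum static friction: μ_s N = 0.62 × 691.9 = 429 N.
|f_req| = 146.9 ≤ 429 N → the container is in equilibrium; friction equals the required value.

f ≈ 147 N (up the incline)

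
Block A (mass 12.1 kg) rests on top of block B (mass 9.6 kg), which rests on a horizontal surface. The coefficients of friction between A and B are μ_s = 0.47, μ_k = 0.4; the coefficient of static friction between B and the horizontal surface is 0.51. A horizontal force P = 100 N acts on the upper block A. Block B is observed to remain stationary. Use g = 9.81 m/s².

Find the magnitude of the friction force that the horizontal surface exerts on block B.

f ≈ 47.5 N

Between the blocks, N₁ = m_A g = 118.7 N.
So the A–B interface can sustain at most μ_s N₁ = 55.79 N of static friction.
Since P = 100 N > 55.79 N, A slides on B; the A–B friction is kinetic: f₁ = μ_k N₁ = 0.4×118.7 = 47.5 N.
B experiences an equal 47.5 N forward from A (third law). B is in equilibrium, so the floor supplies f₂ = 47.5 N of static friction (limit μ_s(m_A+m_B)g = 108.6 N, not exceeded).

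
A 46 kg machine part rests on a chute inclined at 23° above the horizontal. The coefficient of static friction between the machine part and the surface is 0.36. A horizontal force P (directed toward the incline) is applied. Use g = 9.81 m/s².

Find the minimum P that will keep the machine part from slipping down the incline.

The machine part tends to slide down (tan θ > μ_s), so at the point of impending slip friction acts up-slope at its limit: f = μ_s N.
Perpendicular to the incline: N = m g cos θ + P sin θ.
Along the incline: P cos θ + μ_s N = m g sin θ, i.e. P cos θ + μ_s (m g cos θ + P sin θ) = m g sin θ.
Solving, P (cos θ + μ_s sin θ) = m g (sin θ − μ_s cos θ), so P = 451×0.05935/1.061 = 25.2 N.

P_min ≈ 25.2 N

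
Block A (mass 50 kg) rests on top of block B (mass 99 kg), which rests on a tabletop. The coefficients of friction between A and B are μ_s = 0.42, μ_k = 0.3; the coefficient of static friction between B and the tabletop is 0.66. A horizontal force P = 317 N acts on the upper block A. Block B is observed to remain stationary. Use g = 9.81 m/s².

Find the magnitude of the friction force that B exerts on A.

f ≈ 147 N

Between the blocks, N₁ = m_A g = 490.5 N.
So the A–B interface can sustain at most μ_s N₁ = 206 N of static friction.
P = 317 N exceeds that limit, so A slips over B and the interface friction becomes kinetic: f₁ = μ_k N₁ = 0.3×490.5 = 147 N.
By Newton's third law B feels 147 N forward from A. With B stationary, the floor's static friction on B balances it: f₂ = 147 N (well within μ_s(m_A+m_B)g = 964.7 N).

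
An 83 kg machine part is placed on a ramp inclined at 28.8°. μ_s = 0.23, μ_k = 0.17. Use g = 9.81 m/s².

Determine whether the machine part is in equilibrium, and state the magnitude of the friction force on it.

N = m g cos θ = 714 N.
Down-slope weight component: m g sin θ = 392 N.
μ_s N = 164 N.
392 > 164 N, so it slides; kinetic friction f = μ_k N = 0.17×714 = 121 N.

f ≈ 121 N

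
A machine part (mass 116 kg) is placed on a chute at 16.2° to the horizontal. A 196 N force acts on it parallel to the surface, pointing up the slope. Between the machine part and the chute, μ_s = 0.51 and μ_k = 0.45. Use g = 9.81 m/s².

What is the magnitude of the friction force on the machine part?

The normal reaction is N = m g cos θ = 1093 N.
For equilibrium along the incline the friction force must supply f = m g sin θ − P = 317.5 − 196 = 121.5 N (positive meaning up-slope).
Static friction can supply at most μ_s N = 557.3 N.
Since |121.5| ≤ 557.3 N, the machine part remains in static equilibrium and friction takes exactly the required value.

f ≈ 121 N (up the incline)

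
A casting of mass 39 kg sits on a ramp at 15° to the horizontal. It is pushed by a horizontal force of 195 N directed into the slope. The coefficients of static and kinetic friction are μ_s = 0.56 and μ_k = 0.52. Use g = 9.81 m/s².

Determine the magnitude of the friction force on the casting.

f ≈ 89.3 N (down the incline)

The horizontal push has a component P sin θ into the surface, so N = m g cos θ + P sin θ = 369.6 + 50.47 = 420 N.
Along the incline, the net driving force (taking up-slope positive) is P cos θ − m g sin θ = 188.4 − 99.02 = 89.33 N, so equilibrium requires friction f = -89.33 N (down-slope).
Maximum static friction: μ_s N = 0.56 × 420 = 235.2 N.
Since 89.33 N is within the 235.2 N limit, the casting stays put and friction is exactly 89.3 N.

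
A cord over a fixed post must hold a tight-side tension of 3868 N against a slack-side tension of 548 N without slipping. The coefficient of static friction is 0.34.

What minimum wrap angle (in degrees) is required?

β_min ≈ 329°

T₂/T₁ = e^{μβ} → β = ln(T₂/T₁)/μ.
β = ln(3868/548)/0.34 = 1.954/0.34 = 5.748 rad.
In degrees: β = 5.748 × 180/π = 329°.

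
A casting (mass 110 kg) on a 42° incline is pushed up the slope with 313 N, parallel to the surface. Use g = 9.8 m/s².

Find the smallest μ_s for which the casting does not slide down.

N = m g cos θ = 801.1 N.
Friction must make up the shortfall along the incline: f = m g sin θ − P = 721.3 − 313 = 408.3 N.
At the threshold f = μ_s N, so μ_s,min = 408.3/801.1 = 0.51.

μ_s,min ≈ 0.51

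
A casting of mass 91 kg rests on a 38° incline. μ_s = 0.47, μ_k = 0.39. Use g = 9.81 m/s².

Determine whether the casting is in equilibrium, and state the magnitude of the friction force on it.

N = m g cos θ = 703 N.
Down-slope weight component: m g sin θ = 550 N.
μ_s N = 331 N.
550 > 331 N, so it slides; kinetic friction f = μ_k N = 0.39×703 = 274 N.

f ≈ 274 N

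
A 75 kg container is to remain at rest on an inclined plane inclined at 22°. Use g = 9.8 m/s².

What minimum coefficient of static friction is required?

μ_s,min ≈ 0.404

At the slip threshold m g sin θ = μ_s m g cos θ, so μ_s,min = tan θ.
μ_s,min = tan 22° = 0.404.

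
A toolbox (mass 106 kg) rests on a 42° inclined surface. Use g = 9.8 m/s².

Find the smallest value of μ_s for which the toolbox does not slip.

μ_s,min ≈ 0.9

At the slip threshold m g sin θ = μ_s m g cos θ, so μ_s,min = tan θ.
μ_s,min = tan 42° = 0.9.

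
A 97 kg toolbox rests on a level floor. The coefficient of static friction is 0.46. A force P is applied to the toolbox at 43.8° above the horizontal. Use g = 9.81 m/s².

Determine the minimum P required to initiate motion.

N = m g − P sin α (the pull lifts the toolbox).
At impending slip, P cos α = μ_s N = μ_s (m g − P sin α).
Solving: P (cos α + μ_s sin α) = μ_s m g → P = 0.46×952/(cos 43.8° + 0.46 sin 43.8°) = 438/1.04 = 421 N.

P ≈ 421 N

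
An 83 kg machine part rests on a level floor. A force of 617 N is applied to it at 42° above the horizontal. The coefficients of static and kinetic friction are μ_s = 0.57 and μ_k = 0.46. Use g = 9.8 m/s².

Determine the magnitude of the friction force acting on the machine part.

N = m g − P sin α = 813.4 − 617×sin 42° = 400.5 N.
For equilibrium, f = P cos α = 617×cos 42° = 458.5 N.
μ_s N = 0.57 × 400.5 = 228.3 N.
The required friction exceeds μ_s N, so the machine part moves and f = μ_k N = 184 N.

f ≈ 184 N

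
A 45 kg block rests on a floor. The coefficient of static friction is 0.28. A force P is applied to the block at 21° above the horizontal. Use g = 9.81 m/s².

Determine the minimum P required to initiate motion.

P ≈ 120 N

N = m g − P sin α (the pull lifts the block).
At impending slip, P cos α = μ_s N = μ_s (m g − P sin α).
Solving: P (cos α + μ_s sin α) = μ_s m g → P = 0.28×441/(cos 21° + 0.28 sin 21°) = 124/1.034 = 120 N.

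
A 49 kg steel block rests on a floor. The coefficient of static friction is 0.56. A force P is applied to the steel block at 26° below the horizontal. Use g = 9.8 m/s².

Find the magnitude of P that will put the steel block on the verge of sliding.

N = m g + P sin α (the push presses the steel block into the floor).
At impending slip, P cos α = μ_s N = μ_s (m g + P sin α).
Solving: P (cos α − μ_s sin α) = μ_s m g → P = 0.56×480/(cos 26° − 0.56 sin 26°) = 269/0.6533 = 412 N.

P ≈ 412 N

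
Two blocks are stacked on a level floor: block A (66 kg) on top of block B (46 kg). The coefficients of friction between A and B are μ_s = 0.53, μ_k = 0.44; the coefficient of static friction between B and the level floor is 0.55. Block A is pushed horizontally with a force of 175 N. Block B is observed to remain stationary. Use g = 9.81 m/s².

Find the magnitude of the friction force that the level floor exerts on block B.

f ≈ 175 N

Normal force at the A–B interface: N₁ = m_A g = 647.5 N.
Maximum static friction on A from B: μ_s N₁ = 0.53×647.5 = 343.2 N.
P = 175 N is within that limit, so A and B move together (both at rest); the A–B friction is simply f₁ = P = 175 N.
B experiences an equal 175 N forward from A (third law). B is in equilibrium, so the floor supplies f₂ = 175 N of static friction (limit μ_s(m_A+m_B)g = 604.3 N, not exceeded).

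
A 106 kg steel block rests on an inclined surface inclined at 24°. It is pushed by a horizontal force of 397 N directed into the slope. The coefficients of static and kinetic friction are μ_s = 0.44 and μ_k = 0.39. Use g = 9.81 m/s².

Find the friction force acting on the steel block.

Normal direction: N = m g cos θ + P sin θ = 1111 N.
Along the incline, the net driving force (taking up-slope positive) is P cos θ − m g sin θ = 362.7 − 422.9 = -60.27 N, so equilibrium requires friction f = 60.27 N (up-slope).
The limit of static friction is μ_s N = 489 N.
Since 60.27 N is within the 489 N limit, the steel block stays put and friction is exactly 60.3 N.

f ≈ 60.3 N (up the incline)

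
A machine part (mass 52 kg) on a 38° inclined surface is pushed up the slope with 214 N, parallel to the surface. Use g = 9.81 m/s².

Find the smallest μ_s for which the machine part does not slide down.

μ_s,min ≈ 0.249

N = m g cos θ = 402 N.
Friction must make up the shortfall along the incline: f = m g sin θ − P = 314.1 − 214 = 100.1 N.
At the threshold f = μ_s N, so μ_s,min = 100.1/402 = 0.249.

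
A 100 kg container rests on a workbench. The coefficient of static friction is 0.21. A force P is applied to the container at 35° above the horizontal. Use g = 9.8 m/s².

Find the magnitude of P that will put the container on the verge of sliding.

N = m g − P sin α (the pull lifts the container).
At impending slip, P cos α = μ_s N = μ_s (m g − P sin α).
Solving: P (cos α + μ_s sin α) = μ_s m g → P = 0.21×980/(cos 35° + 0.21 sin 35°) = 206/0.9396 = 219 N.

P ≈ 219 N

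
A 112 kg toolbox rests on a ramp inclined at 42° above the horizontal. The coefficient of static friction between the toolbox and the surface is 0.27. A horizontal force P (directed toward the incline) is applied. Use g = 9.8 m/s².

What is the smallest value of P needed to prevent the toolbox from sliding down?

The toolbox tends to slide down (tan θ > μ_s), so at the point of impending slip friction acts up-slope at its limit: f = μ_s N.
Perpendicular to the incline: N = m g cos θ + P sin θ.
Along the incline: P cos θ + μ_s N = m g sin θ, i.e. P cos θ + μ_s (m g cos θ + P sin θ) = m g sin θ.
Solving, P (cos θ + μ_s sin θ) = m g (sin θ − μ_s cos θ), so P = 1100×0.4685/0.9238 = 557 N.

P_min ≈ 557 N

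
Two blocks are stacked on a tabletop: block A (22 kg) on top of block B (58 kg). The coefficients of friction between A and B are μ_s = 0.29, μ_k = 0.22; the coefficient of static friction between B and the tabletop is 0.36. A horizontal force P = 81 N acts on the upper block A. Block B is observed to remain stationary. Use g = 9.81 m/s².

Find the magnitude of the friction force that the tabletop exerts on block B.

f ≈ 47.5 N

The normal force B exerts on A is simply A's weight, N₁ = 215.8 N.
So the A–B interface can sustain at most μ_s N₁ = 62.59 N of static friction.
Since P = 81 N > 62.59 N, A slides on B; the A–B friction is kinetic: f₁ = μ_k N₁ = 0.22×215.8 = 47.5 N.
B experiences an equal 47.5 N forward from A (third law). B is in equilibrium, so the floor supplies f₂ = 47.5 N of static friction (limit μ_s(m_A+m_B)g = 282.5 N, not exceeded).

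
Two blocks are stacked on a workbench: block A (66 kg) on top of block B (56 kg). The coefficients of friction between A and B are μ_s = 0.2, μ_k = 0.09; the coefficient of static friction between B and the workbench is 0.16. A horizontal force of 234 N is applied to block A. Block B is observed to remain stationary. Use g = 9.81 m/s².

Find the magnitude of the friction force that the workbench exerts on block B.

f ≈ 58.3 N

The normal force B exerts on A is simply A's weight, N₁ = 647.5 N.
Maximum static friction on A from B: μ_s N₁ = 0.2×647.5 = 129.5 N.
Since P = 234 N > 129.5 N, A slides on B; the A–B friction is kinetic: f₁ = μ_k N₁ = 0.09×647.5 = 58.3 N.
B experiences an equal 58.3 N forward from A (third law). B is in equilibrium, so the floor supplies f₂ = 58.3 N of static friction (limit μ_s(m_A+m_B)g = 191.5 N, not exceeded).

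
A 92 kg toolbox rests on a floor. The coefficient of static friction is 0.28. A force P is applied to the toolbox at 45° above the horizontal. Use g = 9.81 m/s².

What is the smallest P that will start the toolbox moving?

N = m g − P sin α (the pull lifts the toolbox).
At impending slip, P cos α = μ_s N = μ_s (m g − P sin α).
Solving: P (cos α + μ_s sin α) = μ_s m g → P = 0.28×903/(cos 45° + 0.28 sin 45°) = 253/0.9051 = 279 N.

P ≈ 279 N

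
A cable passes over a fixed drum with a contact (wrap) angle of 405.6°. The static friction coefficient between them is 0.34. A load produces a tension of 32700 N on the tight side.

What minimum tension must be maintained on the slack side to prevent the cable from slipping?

T_min ≈ 2950 N

Capstan equation at impending slip: T_tight/T_slack = e^{μβ}.
β = 405.6° = 7.079 rad; e^{μβ} = e^{0.34×7.079} = 11.1.
T_slack = T_tight / e^{μβ} = 32700 / 11.1 = 2950 N.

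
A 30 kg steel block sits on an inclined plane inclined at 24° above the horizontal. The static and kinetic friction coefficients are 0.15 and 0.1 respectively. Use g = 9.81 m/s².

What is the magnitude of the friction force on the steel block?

f ≈ 26.9 N (up the incline)

The normal reaction is N = m g cos θ = 268.9 N.
For equilibrium along the incline, friction must balance the weight component: f = m g sin θ = 119.7 N up the slope.
Maximum static friction available: μ_s N = 0.15 × 268.9 = 40.33 N.
Since |119.7| > 40.33 N, static friction cannot hold it; the steel block slides down the incline and kinetic friction applies: f = μ_k N = 0.1 × 268.9 = 26.9 N.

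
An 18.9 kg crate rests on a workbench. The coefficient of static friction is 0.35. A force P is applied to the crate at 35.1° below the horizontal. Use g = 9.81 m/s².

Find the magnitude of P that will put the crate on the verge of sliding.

N = m g + P sin α (the push presses the crate into the workbench).
At impending slip, P cos α = μ_s N = μ_s (m g + P sin α).
Solving: P (cos α − μ_s sin α) = μ_s m g → P = 0.35×185/(cos 35.1° − 0.35 sin 35.1°) = 64.9/0.6169 = 105 N.

P ≈ 105 N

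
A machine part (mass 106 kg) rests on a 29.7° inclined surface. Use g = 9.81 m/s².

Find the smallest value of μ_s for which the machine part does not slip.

At the slip threshold m g sin θ = μ_s m g cos θ, so μ_s,min = tan θ.
μ_s,min = tan 29.7° = 0.57.

μ_s,min ≈ 0.57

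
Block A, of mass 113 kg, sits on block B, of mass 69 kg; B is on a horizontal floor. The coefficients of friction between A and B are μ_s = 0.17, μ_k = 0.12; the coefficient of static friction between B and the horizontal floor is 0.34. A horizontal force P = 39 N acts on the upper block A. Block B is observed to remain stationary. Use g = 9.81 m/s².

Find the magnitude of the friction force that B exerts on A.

The normal force B exerts on A is simply A's weight, N₁ = 1109 N.
So the A–B interface can sustain at most μ_s N₁ = 188.5 N of static friction.
Since P = 39 N ≤ 188.5 N, A does not slip on B; friction on A equals P = 39 N.
B experiences an equal 39 N forward from A (third law). B is in equilibrium, so the floor supplies f₂ = 39 N of static friction (limit μ_s(m_A+m_B)g = 607 N, not exceeded).

f ≈ 39 N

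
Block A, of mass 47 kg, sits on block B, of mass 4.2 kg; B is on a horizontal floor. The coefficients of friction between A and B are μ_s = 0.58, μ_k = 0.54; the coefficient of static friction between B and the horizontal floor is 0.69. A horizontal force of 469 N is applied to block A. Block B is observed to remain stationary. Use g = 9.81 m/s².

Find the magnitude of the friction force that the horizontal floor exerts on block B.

f ≈ 249 N

Normal force at the A–B interface: N₁ = m_A g = 461.1 N.
Maximum static friction on A from B: μ_s N₁ = 0.58×461.1 = 267.4 N.
P = 469 N exceeds that limit, so A slips over B and the interface friction becomes kinetic: f₁ = μ_k N₁ = 0.54×461.1 = 249 N.
B experiences an equal 249 N forward from A (third law). B is in equilibrium, so the floor supplies f₂ = 249 N of static friction (limit μ_s(m_A+m_B)g = 346.6 N, not exceeded).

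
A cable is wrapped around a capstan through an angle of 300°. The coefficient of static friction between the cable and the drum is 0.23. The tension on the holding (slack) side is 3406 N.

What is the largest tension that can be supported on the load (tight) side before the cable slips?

T_max ≈ 11400 N

At impending slip the capstan equation gives T₂/T₁ = e^{μβ} with β in radians.
β = 300° × π/180 = 5.236 rad.
e^{μβ} = e^{0.23×5.236} = 3.334.
T₂ = T₁ · e^{μβ} = 3406 × 3.334 = 11400 N.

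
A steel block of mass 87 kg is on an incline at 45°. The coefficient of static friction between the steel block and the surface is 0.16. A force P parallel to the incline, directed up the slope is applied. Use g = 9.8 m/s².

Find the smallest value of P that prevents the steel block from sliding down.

The steel block tends to slide down (tan θ > μ_s), so at the point of impending slip friction acts up-slope at its limit: f = μ_s N.
P is parallel to the surface, so N = m g cos θ = 603 N.
Along the incline: P + μ_s N = m g sin θ, so P = 603 − 0.16×603 = 506 N.

P_min ≈ 506 N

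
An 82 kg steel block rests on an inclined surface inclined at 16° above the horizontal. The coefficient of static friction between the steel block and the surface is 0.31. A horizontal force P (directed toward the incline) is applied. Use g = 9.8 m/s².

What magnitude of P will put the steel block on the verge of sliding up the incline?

At impending motion up the slope, friction acts down-slope at its limit: f = μ_s N.
Perpendicular to the incline: N = m g cos θ + P sin θ.
Along the incline: P cos θ = m g sin θ + μ_s N = m g sin θ + μ_s (m g cos θ + P sin θ).
Solving, P (cos θ − μ_s sin θ) = m g (sin θ + μ_s cos θ), so P = 82×9.8×(sin 16° + 0.31 cos 16°)/(cos 16° − 0.31 sin 16°) = 804×0.5736/0.8758 = 526 N.

P ≈ 526 N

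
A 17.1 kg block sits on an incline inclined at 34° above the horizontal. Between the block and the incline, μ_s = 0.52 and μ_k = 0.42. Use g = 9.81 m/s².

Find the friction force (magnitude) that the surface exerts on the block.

f ≈ 58.4 N (up the incline)

Perpendicular to the surface, N = m g cos θ = 17.1·9.81·cos 34° = 139.1 N.
For equilibrium along the incline, friction must balance the weight component: f = m g sin θ = 93.81 N up the slope.
The static-friction ceiling is μ_s N = 0.52 × 139.1 = 72.32 N.
|93.81| exceeds 72.32 N, so the block slips down-slope; friction is kinetic, f = μ_k N = 0.42×139.1 = 58.4 N.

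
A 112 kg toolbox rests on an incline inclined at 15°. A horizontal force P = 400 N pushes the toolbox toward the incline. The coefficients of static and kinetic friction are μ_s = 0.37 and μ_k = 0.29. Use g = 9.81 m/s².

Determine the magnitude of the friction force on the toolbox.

f ≈ 102 N (down the incline)

The horizontal push has a component P sin θ into the surface, so N = m g cos θ + P sin θ = 1061 + 103.5 = 1165 N.
Parallel to the incline: P cos θ − m g sin θ = 386.4 − 284.4 = 102 N; the friction needed to balance this is 102 N acting down the slope.
The limit of static friction is μ_s N = 431 N.
Since 102 N is within the 431 N limit, the toolbox stays put and friction is exactly 102 N.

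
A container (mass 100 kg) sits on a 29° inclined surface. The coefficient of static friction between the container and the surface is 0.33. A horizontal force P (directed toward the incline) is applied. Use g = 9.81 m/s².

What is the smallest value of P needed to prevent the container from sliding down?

The container tends to slide down (tan θ > μ_s), so at the point of impending slip friction acts up-slope at its limit: f = μ_s N.
Perpendicular to the incline: N = m g cos θ + P sin θ.
Along the incline: P cos θ + μ_s N = m g sin θ, i.e. P cos θ + μ_s (m g cos θ + P sin θ) = m g sin θ.
Solving, P (cos θ + μ_s sin θ) = m g (sin θ − μ_s cos θ), so P = 981×0.1962/1.035 = 186 N.

P_min ≈ 186 N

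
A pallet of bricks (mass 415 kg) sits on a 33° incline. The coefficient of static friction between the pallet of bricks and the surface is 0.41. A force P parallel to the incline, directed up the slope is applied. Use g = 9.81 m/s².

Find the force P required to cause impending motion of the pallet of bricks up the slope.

P ≈ 3620 N

At impending motion up the slope, friction acts down-slope at its limit: f = μ_s N.
P is parallel to the surface, so N = m g cos θ = 3410 N.
Along the incline: P = m g sin θ + μ_s N = 2220 + 0.41×3410 = 3620 N.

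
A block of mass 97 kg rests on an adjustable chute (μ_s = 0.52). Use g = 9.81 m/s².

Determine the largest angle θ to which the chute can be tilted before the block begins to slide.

At the slip threshold, m g sin θ = μ_s · m g cos θ, so tan θ = μ_s.
θ_max = arctan(0.52) = 27.5°.

θ_max ≈ 27.5°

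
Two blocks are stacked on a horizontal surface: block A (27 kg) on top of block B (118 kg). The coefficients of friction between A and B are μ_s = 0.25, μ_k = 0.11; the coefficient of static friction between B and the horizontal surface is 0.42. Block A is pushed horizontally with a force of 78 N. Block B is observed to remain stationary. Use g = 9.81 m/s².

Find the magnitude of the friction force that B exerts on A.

f ≈ 29.1 N

Normal force at the A–B interface: N₁ = m_A g = 264.9 N.
So the A–B interface can sustain at most μ_s N₁ = 66.22 N of static friction.
P = 78 N exceeds that limit, so A slips over B and the interface friction becomes kinetic: f₁ = μ_k N₁ = 0.11×264.9 = 29.1 N.
B experiences an equal 29.1 N forward from A (third law). B is in equilibrium, so the floor supplies f₂ = 29.1 N of static friction (limit μ_s(m_A+m_B)g = 597.4 N, not exceeded).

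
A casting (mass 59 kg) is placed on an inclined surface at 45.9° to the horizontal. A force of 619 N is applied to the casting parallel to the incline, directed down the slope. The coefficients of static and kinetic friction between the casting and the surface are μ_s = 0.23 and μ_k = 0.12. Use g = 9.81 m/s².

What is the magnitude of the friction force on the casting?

Normal force: N = m g cos θ = 59 × 9.81 × cos 45.9° = 402.8 N.
Parallel to the incline, ΣF = 0 gives f = m g sin θ + P = 415.6 + 619 = 1035 N (up-slope positive).
Static friction can supply at most μ_s N = 92.64 N.
Since |1035| > 92.64 N, static friction cannot hold it; the casting slides down the incline and kinetic friction applies: f = μ_k N = 0.12 × 402.8 = 48.3 N.

f ≈ 48.3 N (up the incline)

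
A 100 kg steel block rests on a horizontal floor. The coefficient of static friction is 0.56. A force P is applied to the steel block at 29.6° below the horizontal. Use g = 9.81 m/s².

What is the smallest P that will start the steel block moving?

N = m g + P sin α (the push presses the steel block into the horizontal floor).
At impending slip, P cos α = μ_s N = μ_s (m g + P sin α).
Solving: P (cos α − μ_s sin α) = μ_s m g → P = 0.56×981/(cos 29.6° − 0.56 sin 29.6°) = 549/0.5929 = 927 N.

P ≈ 927 N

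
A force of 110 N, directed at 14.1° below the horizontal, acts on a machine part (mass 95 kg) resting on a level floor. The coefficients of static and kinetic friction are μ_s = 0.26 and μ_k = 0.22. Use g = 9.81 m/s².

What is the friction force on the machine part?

f ≈ 107 N

N = m g + P sin α = 932 + 110×sin 14.1° = 958.7 N.
For equilibrium, f = P cos α = 110×cos 14.1° = 106.7 N.
μ_s N = 0.26 × 958.7 = 249.3 N.
Since 106.7 N does not exceed the limit, the machine part stays at rest and f = 107 N.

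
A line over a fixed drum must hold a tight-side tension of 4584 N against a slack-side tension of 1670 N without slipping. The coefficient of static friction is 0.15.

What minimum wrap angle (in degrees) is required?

β_min ≈ 386°

T₂/T₁ = e^{μβ} → β = ln(T₂/T₁)/μ.
β = ln(4584/1670)/0.15 = 1.01/0.15 = 6.732 rad.
In degrees: β = 6.732 × 180/π = 386°.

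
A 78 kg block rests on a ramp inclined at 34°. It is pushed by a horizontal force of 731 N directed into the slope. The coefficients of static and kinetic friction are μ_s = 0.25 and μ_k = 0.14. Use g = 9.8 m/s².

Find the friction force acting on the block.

Normal direction: N = m g cos θ + P sin θ = 1042 N.
Along the incline, the net driving force (taking up-slope positive) is P cos θ − m g sin θ = 606 − 427.4 = 178.6 N, so equilibrium requires friction f = -178.6 N (down-slope).
Maximum static friction: μ_s N = 0.25 × 1042 = 260.6 N.
|f_req| = 178.6 ≤ 260.6 N → the block is in equilibrium; friction equals the required value.

f ≈ 179 N (down the incline)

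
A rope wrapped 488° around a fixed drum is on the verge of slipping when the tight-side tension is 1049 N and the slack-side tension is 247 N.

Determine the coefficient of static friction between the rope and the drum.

T₂/T₁ = e^{μβ} → μ = ln(T₂/T₁)/β.
β = 488° = 8.517 rad.
μ = ln(1049/247)/8.517 = ln(4.247)/8.517 = 0.17.

μ ≈ 0.17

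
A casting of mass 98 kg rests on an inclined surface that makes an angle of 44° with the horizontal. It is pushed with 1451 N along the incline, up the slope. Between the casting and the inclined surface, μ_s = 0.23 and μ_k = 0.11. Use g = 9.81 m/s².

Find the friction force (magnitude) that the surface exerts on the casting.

Perpendicular to the surface, N = m g cos θ = 98·9.81·cos 44° = 691.6 N.
For equilibrium along the incline the friction force must supply f = m g sin θ − P = 667.8 − 1451 = -783.2 N (positive meaning up-slope).
Maximum static friction available: μ_s N = 0.23 × 691.6 = 159.1 N.
|-783.2| exceeds 159.1 N, so the casting slips up-slope; friction is kinetic, f = μ_k N = 0.11×691.6 = 76.1 N.

f ≈ 76.1 N (down the incline)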